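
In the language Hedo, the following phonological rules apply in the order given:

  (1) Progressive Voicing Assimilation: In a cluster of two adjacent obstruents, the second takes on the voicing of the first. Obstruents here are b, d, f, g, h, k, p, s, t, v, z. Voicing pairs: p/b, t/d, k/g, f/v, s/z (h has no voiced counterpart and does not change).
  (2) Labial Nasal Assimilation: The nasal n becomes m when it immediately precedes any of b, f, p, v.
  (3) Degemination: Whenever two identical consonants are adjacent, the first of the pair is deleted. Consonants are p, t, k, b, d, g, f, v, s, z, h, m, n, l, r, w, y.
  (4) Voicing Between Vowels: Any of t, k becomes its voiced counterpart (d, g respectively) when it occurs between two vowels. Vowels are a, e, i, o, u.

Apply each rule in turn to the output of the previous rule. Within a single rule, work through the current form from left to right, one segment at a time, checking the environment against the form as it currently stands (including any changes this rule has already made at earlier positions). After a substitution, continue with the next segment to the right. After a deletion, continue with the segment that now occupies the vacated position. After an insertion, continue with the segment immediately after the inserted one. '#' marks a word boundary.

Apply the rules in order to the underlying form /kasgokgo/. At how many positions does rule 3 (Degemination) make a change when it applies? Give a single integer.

1

(1) Progressive Voicing Assimilation: [kasgokgo] → [kaskokko]
(2) Labial Nasal Assimilation: no change — [kaskokko]
(3) Degemination: [kaskokko] → [kaskoko]
(4) Voicing Between Vowels: [kaskoko] → [kaskogo]
Rule 3 changed 1 position(s).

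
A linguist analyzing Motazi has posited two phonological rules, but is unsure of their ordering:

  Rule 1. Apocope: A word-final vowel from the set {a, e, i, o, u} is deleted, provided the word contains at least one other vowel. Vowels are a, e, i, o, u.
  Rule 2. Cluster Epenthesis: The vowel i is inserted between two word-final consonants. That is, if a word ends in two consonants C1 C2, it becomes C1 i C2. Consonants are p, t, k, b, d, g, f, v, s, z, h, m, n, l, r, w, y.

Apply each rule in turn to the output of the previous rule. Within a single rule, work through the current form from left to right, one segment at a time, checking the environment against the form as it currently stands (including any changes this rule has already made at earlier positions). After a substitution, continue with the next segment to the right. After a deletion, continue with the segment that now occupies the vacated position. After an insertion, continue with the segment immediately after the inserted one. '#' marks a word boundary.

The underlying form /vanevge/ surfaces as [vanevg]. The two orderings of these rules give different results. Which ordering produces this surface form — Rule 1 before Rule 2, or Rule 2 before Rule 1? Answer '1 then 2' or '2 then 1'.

Order 1 then 2:
  1 Apocope: [vanevge] → [vanevg]
  2 Cluster Epenthesis: [vanevg] → [vanevig]
  result: [vanevig]
Order 2 then 1:
  2 Cluster Epenthesis: no change — [vanevge]
  1 Apocope: [vanevge] → [vanevg]
  result: [vanevg]

2 then 1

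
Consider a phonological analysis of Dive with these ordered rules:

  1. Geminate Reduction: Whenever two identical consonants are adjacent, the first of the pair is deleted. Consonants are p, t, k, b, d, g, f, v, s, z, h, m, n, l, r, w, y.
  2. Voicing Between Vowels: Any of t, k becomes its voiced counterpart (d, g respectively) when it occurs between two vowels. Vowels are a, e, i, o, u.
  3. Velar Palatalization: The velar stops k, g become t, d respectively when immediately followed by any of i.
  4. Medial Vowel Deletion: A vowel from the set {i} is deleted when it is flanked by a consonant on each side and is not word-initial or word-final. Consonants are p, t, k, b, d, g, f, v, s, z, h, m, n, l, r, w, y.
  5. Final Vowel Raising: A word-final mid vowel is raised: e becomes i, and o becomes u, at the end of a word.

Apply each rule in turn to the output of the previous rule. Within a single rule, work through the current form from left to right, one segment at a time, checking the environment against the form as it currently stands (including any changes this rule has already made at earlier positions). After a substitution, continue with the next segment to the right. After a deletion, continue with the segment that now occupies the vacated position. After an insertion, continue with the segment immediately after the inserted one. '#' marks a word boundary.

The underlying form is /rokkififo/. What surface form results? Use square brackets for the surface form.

[rodffu]

1 Geminate Reduction: [rokkififo] → [rokififo]
2 Voicing Between Vowels: [rokififo] → [rogififo]
3 Velar Palatalization: [rogififo] → [rodififo]
4 Medial Vowel Deletion: [rodififo] → [rodffo]
5 Final Vowel Raising: [rodffo] → [rodffu]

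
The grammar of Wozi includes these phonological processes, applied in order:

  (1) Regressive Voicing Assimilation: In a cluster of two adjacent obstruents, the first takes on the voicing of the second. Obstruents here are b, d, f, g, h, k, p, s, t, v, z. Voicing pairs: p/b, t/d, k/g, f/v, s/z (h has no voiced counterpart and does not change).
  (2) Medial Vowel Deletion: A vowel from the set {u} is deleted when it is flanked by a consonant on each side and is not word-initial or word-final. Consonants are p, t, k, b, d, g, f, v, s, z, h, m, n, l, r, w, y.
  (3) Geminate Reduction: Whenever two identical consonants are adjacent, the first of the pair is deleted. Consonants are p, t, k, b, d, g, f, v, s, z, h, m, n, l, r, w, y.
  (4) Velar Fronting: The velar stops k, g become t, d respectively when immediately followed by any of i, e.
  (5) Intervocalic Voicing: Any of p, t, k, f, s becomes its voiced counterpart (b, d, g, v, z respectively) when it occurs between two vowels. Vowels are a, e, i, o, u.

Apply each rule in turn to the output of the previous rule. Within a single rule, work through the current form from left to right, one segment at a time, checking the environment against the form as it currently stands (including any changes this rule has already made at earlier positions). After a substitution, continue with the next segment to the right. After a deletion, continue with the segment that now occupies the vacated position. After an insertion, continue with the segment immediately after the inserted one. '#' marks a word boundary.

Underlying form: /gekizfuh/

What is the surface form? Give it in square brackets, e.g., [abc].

[dedisfh]

(1) Regressive Voicing Assimilation: [gekizfuh] → [gekisfuh]
(2) Medial Vowel Deletion: [gekisfuh] → [gekisfh]
(3) Geminate Reduction: no change — [gekisfh]
(4) Velar Fronting: [gekisfh] → [detisfh]
(5) Intervocalic Voicing: [detisfh] → [dedisfh]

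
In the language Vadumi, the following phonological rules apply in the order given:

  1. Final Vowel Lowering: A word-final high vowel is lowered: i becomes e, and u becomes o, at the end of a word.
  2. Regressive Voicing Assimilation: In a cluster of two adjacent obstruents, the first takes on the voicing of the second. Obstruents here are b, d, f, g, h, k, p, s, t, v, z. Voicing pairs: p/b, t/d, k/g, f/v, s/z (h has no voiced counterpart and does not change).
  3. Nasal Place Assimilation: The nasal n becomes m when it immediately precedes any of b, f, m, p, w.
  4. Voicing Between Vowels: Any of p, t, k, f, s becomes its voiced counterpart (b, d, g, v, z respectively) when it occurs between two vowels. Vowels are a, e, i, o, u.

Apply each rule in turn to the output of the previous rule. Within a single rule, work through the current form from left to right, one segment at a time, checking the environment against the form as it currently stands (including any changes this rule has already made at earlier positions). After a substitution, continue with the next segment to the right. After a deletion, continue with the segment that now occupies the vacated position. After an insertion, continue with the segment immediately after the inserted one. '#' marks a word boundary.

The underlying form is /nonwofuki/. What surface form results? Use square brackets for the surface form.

[nomwovuge]

1 Final Vowel Lowering: [nonwofuki] → [nonwofuke]
2 Regressive Voicing Assimilation: no change — [nonwofuke]
3 Nasal Place Assimilation: [nonwofuke] → [nomwofuke]
4 Voicing Between Vowels: [nomwofuke] → [nomwovuge]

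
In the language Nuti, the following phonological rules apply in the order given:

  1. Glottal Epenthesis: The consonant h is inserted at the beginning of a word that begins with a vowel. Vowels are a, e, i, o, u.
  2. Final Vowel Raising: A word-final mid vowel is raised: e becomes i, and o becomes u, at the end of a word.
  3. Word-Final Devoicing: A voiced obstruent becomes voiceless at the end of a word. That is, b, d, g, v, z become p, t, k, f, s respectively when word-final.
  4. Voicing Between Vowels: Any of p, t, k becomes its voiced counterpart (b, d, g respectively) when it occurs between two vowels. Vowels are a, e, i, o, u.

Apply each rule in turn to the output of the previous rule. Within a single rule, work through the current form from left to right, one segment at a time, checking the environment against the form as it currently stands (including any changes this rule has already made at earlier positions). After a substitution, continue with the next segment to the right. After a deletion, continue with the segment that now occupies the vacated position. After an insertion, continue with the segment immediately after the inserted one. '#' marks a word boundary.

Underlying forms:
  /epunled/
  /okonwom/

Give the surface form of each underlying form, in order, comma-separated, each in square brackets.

/epunled/:
  1 Glottal Epenthesis: [epunled] → [hepunled]
  2 Final Vowel Raising: no change — [hepunled]
  3 Word-Final Devoicing: [hepunled] → [hepunlet]
  4 Voicing Between Vowels: [hepunlet] → [hebunlet]
/okonwom/:
  1 Glottal Epenthesis: [okonwom] → [hokonwom]
  2 Final Vowel Raising: no change — [hokonwom]
  3 Word-Final Devoicing: no change — [hokonwom]
  4 Voicing Between Vowels: [hokonwom] → [hogonwom]

[hebunlet], [hogonwom]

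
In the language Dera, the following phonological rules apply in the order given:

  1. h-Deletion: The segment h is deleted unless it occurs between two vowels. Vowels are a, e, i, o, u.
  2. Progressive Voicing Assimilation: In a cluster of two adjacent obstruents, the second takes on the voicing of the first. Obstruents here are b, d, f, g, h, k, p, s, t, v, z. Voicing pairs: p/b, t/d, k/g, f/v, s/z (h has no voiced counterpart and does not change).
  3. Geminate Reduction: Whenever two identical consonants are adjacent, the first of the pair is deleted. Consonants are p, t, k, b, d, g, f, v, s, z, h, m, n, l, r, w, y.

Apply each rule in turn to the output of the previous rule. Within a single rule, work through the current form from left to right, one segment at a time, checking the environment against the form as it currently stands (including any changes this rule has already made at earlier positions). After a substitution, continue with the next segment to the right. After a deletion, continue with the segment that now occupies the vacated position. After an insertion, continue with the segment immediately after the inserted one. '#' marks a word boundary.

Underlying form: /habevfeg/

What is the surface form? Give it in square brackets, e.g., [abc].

1 h-Deletion: [habevfeg] → [abevfeg]
2 Progressive Voicing Assimilation: [abevfeg] → [abevveg]
3 Geminate Reduction: [abevveg] → [abeveg]

[abeveg]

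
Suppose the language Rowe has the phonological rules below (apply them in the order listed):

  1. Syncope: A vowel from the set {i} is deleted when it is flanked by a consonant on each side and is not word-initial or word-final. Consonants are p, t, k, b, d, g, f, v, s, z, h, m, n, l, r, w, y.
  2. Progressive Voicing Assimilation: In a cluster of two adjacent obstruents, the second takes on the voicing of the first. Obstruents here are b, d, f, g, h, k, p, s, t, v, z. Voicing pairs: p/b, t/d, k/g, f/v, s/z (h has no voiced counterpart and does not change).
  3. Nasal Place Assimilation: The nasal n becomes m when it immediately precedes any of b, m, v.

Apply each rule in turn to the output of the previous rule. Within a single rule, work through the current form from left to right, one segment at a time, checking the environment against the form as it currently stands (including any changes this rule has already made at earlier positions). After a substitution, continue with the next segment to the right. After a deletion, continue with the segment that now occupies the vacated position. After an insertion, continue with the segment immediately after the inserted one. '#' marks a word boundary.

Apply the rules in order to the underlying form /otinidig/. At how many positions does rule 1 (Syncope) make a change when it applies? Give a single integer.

1 Syncope: [otinidig] → [otndg]
2 Progressive Voicing Assimilation: no change — [otndg]
3 Nasal Place Assimilation: no change — [otndg]
Rule 1 changed 3 position(s).

3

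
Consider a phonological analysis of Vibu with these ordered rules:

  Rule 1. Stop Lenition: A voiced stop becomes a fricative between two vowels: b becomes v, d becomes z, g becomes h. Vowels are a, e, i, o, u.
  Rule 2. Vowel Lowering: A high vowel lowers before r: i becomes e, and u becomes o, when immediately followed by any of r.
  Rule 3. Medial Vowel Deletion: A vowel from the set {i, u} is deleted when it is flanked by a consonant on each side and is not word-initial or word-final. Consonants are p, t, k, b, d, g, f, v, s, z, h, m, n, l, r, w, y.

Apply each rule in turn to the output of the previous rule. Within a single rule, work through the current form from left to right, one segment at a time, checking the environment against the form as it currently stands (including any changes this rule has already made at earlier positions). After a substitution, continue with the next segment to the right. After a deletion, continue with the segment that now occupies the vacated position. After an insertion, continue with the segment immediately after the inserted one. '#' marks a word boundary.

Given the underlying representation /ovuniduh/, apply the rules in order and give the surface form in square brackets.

[ovnzh]

Rule 1 Stop Lenition: [ovuniduh] → [ovunizuh]
Rule 2 Vowel Lowering: no change — [ovunizuh]
Rule 3 Medial Vowel Deletion: [ovunizuh] → [ovnzh]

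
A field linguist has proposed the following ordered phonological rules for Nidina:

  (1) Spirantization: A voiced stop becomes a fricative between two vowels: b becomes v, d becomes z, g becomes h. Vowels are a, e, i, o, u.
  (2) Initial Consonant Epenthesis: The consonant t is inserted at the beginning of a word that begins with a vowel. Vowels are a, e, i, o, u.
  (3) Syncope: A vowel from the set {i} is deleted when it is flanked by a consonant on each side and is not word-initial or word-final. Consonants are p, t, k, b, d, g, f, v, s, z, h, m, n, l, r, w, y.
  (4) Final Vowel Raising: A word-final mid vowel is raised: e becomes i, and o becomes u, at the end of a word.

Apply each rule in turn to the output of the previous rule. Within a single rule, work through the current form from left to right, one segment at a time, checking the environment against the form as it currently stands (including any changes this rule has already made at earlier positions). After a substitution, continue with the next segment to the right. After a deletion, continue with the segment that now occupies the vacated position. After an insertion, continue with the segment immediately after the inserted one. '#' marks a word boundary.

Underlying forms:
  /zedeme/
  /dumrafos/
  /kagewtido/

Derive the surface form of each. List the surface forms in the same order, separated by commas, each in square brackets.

[zezemi], [dumrafos], [kahewtzu]

/zedeme/:
  (1) Spirantization: [zedeme] → [zezeme]
  (2) Initial Consonant Epenthesis: no change — [zezeme]
  (3) Syncope: no change — [zezeme]
  (4) Final Vowel Raising: [zezeme] → [zezemi]
/dumrafos/:
  (1) Spirantization: no change — [dumrafos]
  (2) Initial Consonant Epenthesis: no change — [dumrafos]
  (3) Syncope: no change — [dumrafos]
  (4) Final Vowel Raising: no change — [dumrafos]
/kagewtido/:
  (1) Spirantization: [kagewtido] → [kahewtizo]
  (2) Initial Consonant Epenthesis: no change — [kahewtizo]
  (3) Syncope: [kahewtizo] → [kahewtzo]
  (4) Final Vowel Raising: [kahewtzo] → [kahewtzu]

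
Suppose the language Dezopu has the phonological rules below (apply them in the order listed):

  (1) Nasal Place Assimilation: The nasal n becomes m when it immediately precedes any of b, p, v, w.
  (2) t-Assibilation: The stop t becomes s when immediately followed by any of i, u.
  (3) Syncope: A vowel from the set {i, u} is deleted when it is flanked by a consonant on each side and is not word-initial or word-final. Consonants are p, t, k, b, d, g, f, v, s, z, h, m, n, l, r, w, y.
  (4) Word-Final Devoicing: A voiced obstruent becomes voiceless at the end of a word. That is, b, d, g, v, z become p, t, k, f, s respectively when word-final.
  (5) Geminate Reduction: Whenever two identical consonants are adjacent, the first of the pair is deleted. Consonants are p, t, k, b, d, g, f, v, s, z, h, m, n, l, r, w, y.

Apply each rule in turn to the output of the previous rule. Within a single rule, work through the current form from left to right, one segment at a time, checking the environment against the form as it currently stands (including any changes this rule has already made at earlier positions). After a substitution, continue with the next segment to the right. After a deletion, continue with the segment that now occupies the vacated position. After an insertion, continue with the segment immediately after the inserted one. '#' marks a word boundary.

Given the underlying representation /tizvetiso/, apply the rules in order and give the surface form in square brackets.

[szveso]

(1) Nasal Place Assimilation: no change — [tizvetiso]
(2) t-Assibilation: [tizvetiso] → [sizvesiso]
(3) Syncope: [sizvesiso] → [szvesso]
(4) Word-Final Devoicing: no change — [szvesso]
(5) Geminate Reduction: [szvesso] → [szveso]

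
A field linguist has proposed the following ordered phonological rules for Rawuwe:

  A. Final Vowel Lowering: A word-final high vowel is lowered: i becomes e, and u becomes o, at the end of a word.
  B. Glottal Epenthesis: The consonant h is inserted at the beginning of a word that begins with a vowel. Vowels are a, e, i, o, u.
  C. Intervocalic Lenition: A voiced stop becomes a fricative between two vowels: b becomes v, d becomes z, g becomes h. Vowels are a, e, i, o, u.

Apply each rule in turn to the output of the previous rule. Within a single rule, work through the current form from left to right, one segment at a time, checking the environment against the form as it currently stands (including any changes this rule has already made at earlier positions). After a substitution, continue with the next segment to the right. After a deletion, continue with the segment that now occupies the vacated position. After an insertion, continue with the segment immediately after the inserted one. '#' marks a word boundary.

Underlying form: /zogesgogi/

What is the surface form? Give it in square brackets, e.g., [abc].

A Final Vowel Lowering: [zogesgogi] → [zogesgoge]
B Glottal Epenthesis: no change — [zogesgoge]
C Intervocalic Lenition: [zogesgoge] → [zohesgohe]

[zohesgohe]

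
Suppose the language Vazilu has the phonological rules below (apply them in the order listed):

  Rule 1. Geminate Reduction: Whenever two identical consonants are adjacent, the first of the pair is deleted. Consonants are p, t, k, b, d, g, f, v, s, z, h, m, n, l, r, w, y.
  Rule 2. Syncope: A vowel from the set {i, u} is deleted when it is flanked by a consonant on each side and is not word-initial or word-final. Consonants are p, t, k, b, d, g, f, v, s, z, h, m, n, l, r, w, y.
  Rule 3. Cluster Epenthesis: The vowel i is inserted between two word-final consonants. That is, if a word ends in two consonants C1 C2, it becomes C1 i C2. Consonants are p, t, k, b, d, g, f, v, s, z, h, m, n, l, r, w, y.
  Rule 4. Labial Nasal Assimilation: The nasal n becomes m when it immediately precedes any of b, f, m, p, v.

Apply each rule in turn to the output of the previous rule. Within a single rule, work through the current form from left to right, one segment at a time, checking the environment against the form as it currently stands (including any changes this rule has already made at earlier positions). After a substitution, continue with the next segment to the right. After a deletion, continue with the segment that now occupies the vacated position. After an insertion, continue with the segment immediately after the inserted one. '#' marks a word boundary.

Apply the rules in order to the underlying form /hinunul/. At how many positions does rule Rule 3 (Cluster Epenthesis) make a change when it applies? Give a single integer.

1

Rule 1 Geminate Reduction: no change — [hinunul]
Rule 2 Syncope: [hinunul] → [hnnl]
Rule 3 Cluster Epenthesis: [hnnl] → [hnnil]
Rule 4 Labial Nasal Assimilation: no change — [hnnil]
Rule Rule 3 changed 1 position(s).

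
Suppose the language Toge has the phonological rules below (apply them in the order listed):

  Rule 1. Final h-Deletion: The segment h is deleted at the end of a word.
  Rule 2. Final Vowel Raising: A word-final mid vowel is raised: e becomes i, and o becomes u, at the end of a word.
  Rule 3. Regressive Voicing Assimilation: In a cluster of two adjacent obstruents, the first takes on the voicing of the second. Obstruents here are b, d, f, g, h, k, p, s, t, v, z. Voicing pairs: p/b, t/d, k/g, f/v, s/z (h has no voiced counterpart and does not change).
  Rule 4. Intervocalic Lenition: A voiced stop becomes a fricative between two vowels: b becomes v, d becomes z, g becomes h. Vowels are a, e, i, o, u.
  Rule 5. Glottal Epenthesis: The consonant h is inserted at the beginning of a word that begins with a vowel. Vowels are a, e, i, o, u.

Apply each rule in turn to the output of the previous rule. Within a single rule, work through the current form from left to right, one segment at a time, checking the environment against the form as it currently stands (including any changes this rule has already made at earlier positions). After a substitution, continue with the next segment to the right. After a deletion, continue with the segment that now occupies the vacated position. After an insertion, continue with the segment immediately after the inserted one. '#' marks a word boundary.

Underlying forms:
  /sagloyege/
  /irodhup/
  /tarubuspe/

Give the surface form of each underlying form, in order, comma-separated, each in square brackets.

[sagloyehi], [hirothup], [taruvuspi]

/sagloyege/:
  Rule 1 Final h-Deletion: no change — [sagloyege]
  Rule 2 Final Vowel Raising: [sagloyege] → [sagloyegi]
  Rule 3 Regressive Voicing Assimilation: no change — [sagloyegi]
  Rule 4 Intervocalic Lenition: [sagloyegi] → [sagloyehi]
  Rule 5 Glottal Epenthesis: no change — [sagloyehi]
/irodhup/:
  Rule 1 Final h-Deletion: no change — [irodhup]
  Rule 2 Final Vowel Raising: no change — [irodhup]
  Rule 3 Regressive Voicing Assimilation: [irodhup] → [irothup]
  Rule 4 Intervocalic Lenition: no change — [irothup]
  Rule 5 Glottal Epenthesis: [irothup] → [hirothup]
/tarubuspe/:
  Rule 1 Final h-Deletion: no change — [tarubuspe]
  Rule 2 Final Vowel Raising: [tarubuspe] → [tarubuspi]
  Rule 3 Regressive Voicing Assimilation: no change — [tarubuspi]
  Rule 4 Intervocalic Lenition: [tarubuspi] → [taruvuspi]
  Rule 5 Glottal Epenthesis: no change — [taruvuspi]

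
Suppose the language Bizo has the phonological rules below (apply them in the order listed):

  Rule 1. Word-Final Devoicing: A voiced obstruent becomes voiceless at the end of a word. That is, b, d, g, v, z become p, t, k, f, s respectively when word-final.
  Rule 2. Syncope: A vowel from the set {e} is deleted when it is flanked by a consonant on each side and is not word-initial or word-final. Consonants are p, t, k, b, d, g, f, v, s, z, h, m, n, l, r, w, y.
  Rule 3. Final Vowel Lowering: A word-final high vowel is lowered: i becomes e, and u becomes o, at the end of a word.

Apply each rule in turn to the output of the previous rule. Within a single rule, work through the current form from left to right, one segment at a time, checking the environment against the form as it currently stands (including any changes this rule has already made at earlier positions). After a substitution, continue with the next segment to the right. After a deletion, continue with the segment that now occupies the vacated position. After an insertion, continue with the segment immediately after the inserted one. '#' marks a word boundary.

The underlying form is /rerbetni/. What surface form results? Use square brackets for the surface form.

Rule 1 Word-Final Devoicing: no change — [rerbetni]
Rule 2 Syncope: [rerbetni] → [rrbtni]
Rule 3 Final Vowel Lowering: [rrbtni] → [rrbtne]

[rrbtne]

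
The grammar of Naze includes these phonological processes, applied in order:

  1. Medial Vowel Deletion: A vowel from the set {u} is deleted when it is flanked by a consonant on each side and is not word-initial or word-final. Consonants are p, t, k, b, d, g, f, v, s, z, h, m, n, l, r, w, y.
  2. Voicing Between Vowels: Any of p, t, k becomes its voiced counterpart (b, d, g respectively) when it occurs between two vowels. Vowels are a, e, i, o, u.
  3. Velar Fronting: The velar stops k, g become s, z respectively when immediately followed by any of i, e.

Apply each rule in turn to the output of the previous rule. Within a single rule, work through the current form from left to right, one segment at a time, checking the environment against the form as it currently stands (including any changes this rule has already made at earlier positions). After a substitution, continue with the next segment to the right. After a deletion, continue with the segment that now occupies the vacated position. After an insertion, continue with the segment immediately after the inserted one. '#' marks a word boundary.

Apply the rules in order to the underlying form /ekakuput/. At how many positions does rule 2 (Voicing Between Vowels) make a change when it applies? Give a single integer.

1 Medial Vowel Deletion: [ekakuput] → [ekakpt]
2 Voicing Between Vowels: [ekakpt] → [egakpt]
3 Velar Fronting: no change — [egakpt]
Rule 2 changed 1 position(s).

1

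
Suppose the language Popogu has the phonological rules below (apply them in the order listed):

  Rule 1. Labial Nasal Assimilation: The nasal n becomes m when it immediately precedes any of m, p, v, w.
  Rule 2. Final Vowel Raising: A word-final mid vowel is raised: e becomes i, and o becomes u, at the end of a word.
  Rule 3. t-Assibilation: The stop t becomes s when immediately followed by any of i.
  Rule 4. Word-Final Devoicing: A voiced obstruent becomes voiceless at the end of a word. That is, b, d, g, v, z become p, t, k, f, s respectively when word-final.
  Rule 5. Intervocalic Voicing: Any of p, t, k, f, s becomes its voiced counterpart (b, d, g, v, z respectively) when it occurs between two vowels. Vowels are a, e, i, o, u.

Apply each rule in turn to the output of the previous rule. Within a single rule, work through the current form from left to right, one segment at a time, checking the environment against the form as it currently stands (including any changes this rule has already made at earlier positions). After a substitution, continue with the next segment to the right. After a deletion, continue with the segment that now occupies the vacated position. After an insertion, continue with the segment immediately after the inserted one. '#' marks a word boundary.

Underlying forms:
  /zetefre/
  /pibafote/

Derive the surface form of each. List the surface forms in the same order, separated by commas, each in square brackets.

/zetefre/:
  Rule 1 Labial Nasal Assimilation: no change — [zetefre]
  Rule 2 Final Vowel Raising: [zetefre] → [zetefri]
  Rule 3 t-Assibilation: no change — [zetefri]
  Rule 4 Word-Final Devoicing: no change — [zetefri]
  Rule 5 Intervocalic Voicing: [zetefri] → [zedefri]
/pibafote/:
  Rule 1 Labial Nasal Assimilation: no change — [pibafote]
  Rule 2 Final Vowel Raising: [pibafote] → [pibafoti]
  Rule 3 t-Assibilation: [pibafoti] → [pibafosi]
  Rule 4 Word-Final Devoicing: no change — [pibafosi]
  Rule 5 Intervocalic Voicing: [pibafosi] → [pibavozi]

[zedefri], [pibavozi]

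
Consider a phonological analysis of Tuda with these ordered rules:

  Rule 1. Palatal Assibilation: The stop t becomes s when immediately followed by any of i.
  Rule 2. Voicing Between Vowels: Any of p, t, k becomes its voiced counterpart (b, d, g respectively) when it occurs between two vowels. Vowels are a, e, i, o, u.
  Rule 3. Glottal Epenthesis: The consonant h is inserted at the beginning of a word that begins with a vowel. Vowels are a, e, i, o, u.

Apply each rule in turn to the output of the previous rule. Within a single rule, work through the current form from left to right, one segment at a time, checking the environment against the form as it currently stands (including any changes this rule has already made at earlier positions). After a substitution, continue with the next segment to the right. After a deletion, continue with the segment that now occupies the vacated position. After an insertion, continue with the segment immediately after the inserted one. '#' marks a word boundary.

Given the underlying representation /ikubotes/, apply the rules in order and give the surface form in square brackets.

Rule 1 Palatal Assibilation: no change — [ikubotes]
Rule 2 Voicing Between Vowels: [ikubotes] → [igubodes]
Rule 3 Glottal Epenthesis: [igubodes] → [higubodes]

[higubodes]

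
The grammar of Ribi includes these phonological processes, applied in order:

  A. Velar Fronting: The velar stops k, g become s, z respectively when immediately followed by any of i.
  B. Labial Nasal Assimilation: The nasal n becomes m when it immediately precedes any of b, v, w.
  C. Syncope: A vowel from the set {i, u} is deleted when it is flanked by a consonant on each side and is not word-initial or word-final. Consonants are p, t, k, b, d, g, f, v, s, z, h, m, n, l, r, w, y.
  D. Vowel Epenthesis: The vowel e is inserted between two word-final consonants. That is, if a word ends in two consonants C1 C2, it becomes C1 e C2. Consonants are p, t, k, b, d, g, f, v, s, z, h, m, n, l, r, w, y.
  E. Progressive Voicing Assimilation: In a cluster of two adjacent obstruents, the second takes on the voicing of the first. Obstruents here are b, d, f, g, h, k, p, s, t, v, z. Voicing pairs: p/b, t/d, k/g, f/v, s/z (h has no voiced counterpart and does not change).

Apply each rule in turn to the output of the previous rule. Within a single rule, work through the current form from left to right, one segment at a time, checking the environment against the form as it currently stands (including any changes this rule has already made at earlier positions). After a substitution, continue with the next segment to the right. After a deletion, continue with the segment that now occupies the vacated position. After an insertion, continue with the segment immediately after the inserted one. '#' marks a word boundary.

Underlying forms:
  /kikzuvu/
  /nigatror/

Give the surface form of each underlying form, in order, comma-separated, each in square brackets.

[sksfu], [ngatror]

/kikzuvu/:
  A Velar Fronting: [kikzuvu] → [sikzuvu]
  B Labial Nasal Assimilation: no change — [sikzuvu]
  C Syncope: [sikzuvu] → [skzvu]
  D Vowel Epenthesis: no change — [skzvu]
  E Progressive Voicing Assimilation: [skzvu] → [sksfu]
/nigatror/:
  A Velar Fronting: no change — [nigatror]
  B Labial Nasal Assimilation: no change — [nigatror]
  C Syncope: [nigatror] → [ngatror]
  D Vowel Epenthesis: no change — [ngatror]
  E Progressive Voicing Assimilation: no change — [ngatror]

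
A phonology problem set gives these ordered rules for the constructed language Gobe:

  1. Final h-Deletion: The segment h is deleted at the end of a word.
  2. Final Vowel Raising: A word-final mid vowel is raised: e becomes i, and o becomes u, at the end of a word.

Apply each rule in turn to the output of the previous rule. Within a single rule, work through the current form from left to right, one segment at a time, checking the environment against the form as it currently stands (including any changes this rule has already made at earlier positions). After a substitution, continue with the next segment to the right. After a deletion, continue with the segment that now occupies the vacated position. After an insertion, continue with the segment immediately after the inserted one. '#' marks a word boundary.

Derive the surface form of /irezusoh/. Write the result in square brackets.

[irezusu]

1 Final h-Deletion: [irezusoh] → [irezuso]
2 Final Vowel Raising: [irezuso] → [irezusu]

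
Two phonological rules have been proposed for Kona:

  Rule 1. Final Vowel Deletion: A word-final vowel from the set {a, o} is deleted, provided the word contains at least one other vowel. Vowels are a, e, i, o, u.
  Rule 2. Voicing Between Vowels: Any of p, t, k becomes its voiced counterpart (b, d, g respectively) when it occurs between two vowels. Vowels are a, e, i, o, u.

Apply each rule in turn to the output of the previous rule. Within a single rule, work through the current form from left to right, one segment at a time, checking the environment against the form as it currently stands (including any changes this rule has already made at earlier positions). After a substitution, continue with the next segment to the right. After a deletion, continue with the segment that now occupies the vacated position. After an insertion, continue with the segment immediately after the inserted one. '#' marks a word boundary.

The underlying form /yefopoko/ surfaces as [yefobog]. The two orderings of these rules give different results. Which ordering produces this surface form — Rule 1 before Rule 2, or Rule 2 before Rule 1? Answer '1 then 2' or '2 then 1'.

2 then 1

Order 1 then 2:
  1 Final Vowel Deletion: [yefopoko] → [yefopok]
  2 Voicing Between Vowels: [yefopok] → [yefobok]
  result: [yefobok]
Order 2 then 1:
  2 Voicing Between Vowels: [yefopoko] → [yefobogo]
  1 Final Vowel Deletion: [yefobogo] → [yefobog]
  result: [yefobog]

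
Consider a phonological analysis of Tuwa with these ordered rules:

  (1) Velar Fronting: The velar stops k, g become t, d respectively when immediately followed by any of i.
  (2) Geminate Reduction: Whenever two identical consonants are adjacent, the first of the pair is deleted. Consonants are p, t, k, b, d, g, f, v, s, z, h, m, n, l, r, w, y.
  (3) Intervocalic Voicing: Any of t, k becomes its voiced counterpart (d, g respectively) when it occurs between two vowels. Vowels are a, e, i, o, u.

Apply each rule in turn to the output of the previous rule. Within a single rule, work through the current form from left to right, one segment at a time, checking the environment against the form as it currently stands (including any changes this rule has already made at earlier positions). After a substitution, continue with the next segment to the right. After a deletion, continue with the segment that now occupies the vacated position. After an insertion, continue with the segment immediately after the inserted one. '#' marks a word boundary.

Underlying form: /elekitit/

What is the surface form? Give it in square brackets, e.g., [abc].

(1) Velar Fronting: [elekitit] → [eletitit]
(2) Geminate Reduction: no change — [eletitit]
(3) Intervocalic Voicing: [eletitit] → [eledidit]

[eledidit]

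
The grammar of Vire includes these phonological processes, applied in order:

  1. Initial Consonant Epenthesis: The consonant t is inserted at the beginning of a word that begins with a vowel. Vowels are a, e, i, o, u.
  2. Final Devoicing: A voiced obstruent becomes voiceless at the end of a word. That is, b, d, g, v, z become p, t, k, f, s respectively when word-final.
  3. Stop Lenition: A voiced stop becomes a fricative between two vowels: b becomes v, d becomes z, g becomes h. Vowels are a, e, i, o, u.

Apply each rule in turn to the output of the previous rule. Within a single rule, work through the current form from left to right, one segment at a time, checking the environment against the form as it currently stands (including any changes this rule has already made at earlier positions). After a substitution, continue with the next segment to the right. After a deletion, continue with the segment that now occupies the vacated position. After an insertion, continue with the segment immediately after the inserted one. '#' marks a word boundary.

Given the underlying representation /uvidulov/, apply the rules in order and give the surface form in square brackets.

1 Initial Consonant Epenthesis: [uvidulov] → [tuvidulov]
2 Final Devoicing: [tuvidulov] → [tuvidulof]
3 Stop Lenition: [tuvidulof] → [tuvizulof]

[tuvizulof]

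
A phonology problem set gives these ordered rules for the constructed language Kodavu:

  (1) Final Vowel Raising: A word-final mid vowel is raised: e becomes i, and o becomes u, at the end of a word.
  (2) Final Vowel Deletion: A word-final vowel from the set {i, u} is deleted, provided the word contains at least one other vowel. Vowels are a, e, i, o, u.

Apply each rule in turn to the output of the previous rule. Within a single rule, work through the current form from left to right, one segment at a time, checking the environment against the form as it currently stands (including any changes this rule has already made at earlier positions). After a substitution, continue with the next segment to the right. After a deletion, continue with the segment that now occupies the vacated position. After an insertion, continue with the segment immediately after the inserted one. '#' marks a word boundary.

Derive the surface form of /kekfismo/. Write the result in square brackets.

(1) Final Vowel Raising: [kekfismo] → [kekfismu]
(2) Final Vowel Deletion: [kekfismu] → [kekfism]

[kekfism]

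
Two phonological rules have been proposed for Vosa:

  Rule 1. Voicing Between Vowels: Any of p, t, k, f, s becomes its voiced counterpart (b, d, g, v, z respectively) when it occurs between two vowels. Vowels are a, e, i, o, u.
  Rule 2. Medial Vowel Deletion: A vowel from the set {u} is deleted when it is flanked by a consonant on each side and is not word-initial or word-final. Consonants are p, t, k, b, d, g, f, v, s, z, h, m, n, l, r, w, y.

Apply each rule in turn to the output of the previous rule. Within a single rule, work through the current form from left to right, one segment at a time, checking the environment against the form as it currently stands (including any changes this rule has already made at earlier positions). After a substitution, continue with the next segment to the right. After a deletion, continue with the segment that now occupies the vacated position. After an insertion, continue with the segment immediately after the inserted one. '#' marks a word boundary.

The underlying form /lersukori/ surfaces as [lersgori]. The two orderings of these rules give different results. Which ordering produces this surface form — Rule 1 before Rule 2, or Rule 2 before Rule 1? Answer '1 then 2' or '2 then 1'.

1 then 2

Order 1 then 2:
  1 Voicing Between Vowels: [lersukori] → [lersugori]
  2 Medial Vowel Deletion: [lersugori] → [lersgori]
  result: [lersgori]
Order 2 then 1:
  2 Medial Vowel Deletion: [lersukori] → [lerskori]
  1 Voicing Between Vowels: no change — [lerskori]
  result: [lerskori]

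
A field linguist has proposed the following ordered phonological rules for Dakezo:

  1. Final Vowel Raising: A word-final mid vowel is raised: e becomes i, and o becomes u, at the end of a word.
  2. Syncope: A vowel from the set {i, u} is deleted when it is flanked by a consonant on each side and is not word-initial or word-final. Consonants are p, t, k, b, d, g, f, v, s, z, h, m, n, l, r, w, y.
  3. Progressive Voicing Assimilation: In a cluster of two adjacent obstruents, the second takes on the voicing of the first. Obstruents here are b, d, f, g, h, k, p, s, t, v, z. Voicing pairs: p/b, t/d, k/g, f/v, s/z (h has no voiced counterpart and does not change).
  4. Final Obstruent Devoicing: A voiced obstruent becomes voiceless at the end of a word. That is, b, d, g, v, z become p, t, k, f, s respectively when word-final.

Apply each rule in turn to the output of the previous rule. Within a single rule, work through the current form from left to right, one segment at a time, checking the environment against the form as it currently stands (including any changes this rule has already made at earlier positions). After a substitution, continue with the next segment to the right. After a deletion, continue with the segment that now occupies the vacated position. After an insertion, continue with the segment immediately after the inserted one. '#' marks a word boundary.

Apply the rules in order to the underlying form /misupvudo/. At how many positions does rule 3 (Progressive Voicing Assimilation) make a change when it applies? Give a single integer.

2

1 Final Vowel Raising: [misupvudo] → [misupvudu]
2 Syncope: [misupvudu] → [mspvdu]
3 Progressive Voicing Assimilation: [mspvdu] → [mspftu]
4 Final Obstruent Devoicing: no change — [mspftu]
Rule 3 changed 2 position(s).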